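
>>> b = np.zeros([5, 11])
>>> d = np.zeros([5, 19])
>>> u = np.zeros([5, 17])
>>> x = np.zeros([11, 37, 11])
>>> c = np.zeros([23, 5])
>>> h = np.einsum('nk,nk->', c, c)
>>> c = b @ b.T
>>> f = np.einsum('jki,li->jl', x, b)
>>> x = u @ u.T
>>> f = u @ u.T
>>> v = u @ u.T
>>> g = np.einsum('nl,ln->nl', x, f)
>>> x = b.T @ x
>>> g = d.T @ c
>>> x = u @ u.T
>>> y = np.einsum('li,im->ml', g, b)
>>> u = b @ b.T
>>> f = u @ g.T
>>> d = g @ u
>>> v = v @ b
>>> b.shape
(5, 11)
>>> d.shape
(19, 5)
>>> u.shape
(5, 5)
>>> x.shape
(5, 5)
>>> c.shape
(5, 5)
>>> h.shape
()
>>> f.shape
(5, 19)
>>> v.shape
(5, 11)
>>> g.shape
(19, 5)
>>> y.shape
(11, 19)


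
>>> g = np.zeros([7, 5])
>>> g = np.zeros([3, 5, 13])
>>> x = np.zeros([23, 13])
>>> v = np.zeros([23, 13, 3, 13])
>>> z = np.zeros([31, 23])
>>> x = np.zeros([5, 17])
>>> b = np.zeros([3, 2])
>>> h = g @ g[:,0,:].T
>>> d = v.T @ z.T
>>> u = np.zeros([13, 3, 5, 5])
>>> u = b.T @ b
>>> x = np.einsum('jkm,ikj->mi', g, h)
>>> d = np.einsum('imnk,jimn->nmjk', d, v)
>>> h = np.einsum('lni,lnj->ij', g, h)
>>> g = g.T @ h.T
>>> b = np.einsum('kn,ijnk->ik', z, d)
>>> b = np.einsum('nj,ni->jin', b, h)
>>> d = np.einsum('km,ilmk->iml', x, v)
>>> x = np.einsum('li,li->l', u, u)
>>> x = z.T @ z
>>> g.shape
(13, 5, 13)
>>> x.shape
(23, 23)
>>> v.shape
(23, 13, 3, 13)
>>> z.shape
(31, 23)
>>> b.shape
(31, 3, 13)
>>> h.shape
(13, 3)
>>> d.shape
(23, 3, 13)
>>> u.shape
(2, 2)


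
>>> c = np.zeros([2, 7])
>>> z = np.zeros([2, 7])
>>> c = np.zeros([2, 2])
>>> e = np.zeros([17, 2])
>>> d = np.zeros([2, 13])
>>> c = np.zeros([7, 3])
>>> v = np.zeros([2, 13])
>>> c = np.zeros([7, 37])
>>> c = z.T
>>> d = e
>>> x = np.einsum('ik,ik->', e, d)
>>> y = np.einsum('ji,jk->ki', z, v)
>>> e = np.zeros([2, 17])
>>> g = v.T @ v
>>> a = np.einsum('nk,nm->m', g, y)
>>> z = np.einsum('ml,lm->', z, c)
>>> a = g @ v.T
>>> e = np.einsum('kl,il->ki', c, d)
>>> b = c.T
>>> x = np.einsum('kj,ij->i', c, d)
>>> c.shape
(7, 2)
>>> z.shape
()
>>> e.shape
(7, 17)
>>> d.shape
(17, 2)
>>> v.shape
(2, 13)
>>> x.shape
(17,)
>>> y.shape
(13, 7)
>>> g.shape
(13, 13)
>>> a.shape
(13, 2)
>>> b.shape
(2, 7)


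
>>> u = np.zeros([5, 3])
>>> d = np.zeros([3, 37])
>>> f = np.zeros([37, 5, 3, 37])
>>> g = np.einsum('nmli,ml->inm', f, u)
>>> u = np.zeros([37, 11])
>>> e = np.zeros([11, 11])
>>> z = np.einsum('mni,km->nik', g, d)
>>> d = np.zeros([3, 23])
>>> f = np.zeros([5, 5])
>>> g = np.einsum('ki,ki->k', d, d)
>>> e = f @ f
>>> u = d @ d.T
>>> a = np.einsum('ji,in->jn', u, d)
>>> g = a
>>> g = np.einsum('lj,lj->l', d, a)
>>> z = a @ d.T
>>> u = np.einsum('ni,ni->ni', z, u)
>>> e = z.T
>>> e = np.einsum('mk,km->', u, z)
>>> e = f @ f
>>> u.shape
(3, 3)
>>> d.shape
(3, 23)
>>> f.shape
(5, 5)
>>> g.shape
(3,)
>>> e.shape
(5, 5)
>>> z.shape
(3, 3)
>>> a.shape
(3, 23)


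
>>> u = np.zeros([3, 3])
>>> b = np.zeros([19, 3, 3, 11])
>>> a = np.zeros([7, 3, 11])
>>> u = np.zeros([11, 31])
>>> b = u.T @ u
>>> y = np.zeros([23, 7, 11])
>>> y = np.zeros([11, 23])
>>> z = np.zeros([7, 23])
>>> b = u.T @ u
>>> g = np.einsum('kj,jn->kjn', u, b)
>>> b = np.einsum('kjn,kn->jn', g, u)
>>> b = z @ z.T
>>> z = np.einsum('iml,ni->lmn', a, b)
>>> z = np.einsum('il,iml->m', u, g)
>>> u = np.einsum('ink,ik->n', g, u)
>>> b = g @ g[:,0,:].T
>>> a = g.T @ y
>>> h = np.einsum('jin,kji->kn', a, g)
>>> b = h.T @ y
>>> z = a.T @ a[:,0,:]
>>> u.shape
(31,)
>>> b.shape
(23, 23)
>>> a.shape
(31, 31, 23)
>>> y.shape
(11, 23)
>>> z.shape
(23, 31, 23)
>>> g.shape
(11, 31, 31)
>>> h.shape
(11, 23)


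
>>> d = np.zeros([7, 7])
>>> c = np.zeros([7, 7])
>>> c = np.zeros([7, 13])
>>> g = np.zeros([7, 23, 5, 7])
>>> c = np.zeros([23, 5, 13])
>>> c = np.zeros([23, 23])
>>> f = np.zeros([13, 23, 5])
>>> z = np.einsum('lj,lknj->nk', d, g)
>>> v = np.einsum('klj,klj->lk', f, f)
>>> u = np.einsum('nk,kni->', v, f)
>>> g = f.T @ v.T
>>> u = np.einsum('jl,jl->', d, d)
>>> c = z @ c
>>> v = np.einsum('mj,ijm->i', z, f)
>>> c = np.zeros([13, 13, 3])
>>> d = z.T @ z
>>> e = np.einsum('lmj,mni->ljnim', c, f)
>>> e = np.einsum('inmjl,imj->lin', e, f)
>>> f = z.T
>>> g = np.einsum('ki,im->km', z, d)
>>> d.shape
(23, 23)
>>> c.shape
(13, 13, 3)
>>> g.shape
(5, 23)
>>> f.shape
(23, 5)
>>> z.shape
(5, 23)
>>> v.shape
(13,)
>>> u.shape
()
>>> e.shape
(13, 13, 3)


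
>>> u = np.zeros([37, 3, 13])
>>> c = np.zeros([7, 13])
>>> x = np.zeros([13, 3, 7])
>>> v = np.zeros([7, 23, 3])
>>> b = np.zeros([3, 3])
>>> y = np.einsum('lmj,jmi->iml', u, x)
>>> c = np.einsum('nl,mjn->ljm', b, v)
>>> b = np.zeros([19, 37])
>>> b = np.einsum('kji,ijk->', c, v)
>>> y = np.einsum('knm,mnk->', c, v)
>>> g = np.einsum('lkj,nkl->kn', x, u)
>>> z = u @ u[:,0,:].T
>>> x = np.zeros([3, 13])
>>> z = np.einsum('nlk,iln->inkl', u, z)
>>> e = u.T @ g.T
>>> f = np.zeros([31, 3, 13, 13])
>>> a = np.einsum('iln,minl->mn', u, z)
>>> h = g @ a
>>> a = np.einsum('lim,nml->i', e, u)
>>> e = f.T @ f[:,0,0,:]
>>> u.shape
(37, 3, 13)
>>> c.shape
(3, 23, 7)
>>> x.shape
(3, 13)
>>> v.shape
(7, 23, 3)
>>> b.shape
()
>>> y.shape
()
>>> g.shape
(3, 37)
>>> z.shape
(37, 37, 13, 3)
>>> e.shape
(13, 13, 3, 13)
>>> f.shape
(31, 3, 13, 13)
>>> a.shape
(3,)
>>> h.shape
(3, 13)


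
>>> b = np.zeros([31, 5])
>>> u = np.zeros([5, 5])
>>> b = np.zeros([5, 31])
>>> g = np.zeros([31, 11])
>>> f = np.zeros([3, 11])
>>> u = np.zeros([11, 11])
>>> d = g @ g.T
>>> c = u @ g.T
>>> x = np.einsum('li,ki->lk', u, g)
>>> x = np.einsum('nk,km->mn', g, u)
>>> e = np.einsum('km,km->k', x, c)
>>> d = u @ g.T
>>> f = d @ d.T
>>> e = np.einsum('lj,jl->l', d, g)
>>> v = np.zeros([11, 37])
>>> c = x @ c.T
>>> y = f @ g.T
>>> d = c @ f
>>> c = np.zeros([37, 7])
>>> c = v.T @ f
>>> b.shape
(5, 31)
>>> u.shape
(11, 11)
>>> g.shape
(31, 11)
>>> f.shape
(11, 11)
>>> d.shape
(11, 11)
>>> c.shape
(37, 11)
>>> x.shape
(11, 31)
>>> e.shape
(11,)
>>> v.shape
(11, 37)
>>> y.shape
(11, 31)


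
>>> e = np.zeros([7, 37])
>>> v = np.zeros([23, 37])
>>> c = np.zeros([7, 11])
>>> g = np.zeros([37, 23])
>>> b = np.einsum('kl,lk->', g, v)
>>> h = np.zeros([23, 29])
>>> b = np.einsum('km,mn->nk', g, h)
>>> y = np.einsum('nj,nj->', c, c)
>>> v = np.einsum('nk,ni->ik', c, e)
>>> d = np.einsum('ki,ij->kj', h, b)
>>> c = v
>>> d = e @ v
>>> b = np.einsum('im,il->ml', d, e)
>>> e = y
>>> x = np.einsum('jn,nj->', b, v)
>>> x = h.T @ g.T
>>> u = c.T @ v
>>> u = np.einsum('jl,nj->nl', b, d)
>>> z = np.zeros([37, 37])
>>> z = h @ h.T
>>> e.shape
()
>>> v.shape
(37, 11)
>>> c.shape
(37, 11)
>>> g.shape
(37, 23)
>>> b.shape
(11, 37)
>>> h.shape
(23, 29)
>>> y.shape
()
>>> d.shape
(7, 11)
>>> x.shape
(29, 37)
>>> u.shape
(7, 37)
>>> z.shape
(23, 23)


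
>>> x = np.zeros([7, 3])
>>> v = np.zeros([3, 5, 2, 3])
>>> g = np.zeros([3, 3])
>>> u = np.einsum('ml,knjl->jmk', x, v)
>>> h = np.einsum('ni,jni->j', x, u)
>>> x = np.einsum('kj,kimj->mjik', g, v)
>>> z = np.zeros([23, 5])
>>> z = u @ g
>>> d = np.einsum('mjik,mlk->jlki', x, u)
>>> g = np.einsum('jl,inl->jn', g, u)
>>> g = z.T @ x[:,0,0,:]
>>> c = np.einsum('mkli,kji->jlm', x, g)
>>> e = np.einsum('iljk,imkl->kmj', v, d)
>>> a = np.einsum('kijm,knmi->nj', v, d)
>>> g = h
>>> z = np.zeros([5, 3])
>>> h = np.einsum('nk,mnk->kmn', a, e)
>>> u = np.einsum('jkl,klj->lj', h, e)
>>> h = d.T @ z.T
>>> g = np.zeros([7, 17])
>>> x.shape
(2, 3, 5, 3)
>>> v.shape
(3, 5, 2, 3)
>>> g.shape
(7, 17)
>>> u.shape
(7, 2)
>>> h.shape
(5, 3, 7, 5)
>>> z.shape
(5, 3)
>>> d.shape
(3, 7, 3, 5)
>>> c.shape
(7, 5, 2)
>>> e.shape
(3, 7, 2)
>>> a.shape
(7, 2)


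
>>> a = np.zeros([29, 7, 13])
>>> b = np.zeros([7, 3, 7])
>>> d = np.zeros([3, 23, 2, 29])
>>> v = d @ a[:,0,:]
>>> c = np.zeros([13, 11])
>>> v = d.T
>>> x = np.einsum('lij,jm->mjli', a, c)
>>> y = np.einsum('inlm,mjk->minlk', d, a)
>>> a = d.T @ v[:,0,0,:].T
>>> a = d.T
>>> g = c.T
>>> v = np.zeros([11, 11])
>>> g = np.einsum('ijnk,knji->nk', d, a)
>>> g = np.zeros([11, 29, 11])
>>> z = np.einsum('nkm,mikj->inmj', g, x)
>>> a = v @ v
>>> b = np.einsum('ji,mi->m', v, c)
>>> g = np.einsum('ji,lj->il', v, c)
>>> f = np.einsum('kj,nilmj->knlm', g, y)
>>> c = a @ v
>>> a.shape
(11, 11)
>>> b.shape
(13,)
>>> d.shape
(3, 23, 2, 29)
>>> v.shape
(11, 11)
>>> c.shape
(11, 11)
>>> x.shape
(11, 13, 29, 7)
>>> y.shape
(29, 3, 23, 2, 13)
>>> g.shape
(11, 13)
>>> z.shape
(13, 11, 11, 7)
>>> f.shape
(11, 29, 23, 2)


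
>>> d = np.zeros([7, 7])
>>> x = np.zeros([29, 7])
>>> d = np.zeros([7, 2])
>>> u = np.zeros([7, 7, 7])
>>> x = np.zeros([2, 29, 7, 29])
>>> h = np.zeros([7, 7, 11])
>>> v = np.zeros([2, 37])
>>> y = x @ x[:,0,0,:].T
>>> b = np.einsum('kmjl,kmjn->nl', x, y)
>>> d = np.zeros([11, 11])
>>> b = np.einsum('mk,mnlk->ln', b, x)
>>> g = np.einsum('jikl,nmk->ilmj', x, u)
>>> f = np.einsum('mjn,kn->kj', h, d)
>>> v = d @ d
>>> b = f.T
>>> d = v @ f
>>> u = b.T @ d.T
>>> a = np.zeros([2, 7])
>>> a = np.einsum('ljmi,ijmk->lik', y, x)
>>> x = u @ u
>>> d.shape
(11, 7)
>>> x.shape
(11, 11)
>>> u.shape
(11, 11)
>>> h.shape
(7, 7, 11)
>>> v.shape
(11, 11)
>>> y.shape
(2, 29, 7, 2)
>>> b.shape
(7, 11)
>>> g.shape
(29, 29, 7, 2)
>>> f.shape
(11, 7)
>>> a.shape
(2, 2, 29)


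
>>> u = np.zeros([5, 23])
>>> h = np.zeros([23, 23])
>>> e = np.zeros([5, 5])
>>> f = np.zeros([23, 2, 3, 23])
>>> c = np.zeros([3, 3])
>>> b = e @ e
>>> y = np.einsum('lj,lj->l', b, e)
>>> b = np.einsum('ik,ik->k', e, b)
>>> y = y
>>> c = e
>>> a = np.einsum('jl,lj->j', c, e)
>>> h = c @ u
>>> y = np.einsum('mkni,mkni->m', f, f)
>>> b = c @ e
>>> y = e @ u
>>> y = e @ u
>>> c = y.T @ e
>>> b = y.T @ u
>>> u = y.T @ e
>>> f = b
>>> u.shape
(23, 5)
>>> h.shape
(5, 23)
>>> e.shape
(5, 5)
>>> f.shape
(23, 23)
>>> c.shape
(23, 5)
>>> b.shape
(23, 23)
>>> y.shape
(5, 23)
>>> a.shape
(5,)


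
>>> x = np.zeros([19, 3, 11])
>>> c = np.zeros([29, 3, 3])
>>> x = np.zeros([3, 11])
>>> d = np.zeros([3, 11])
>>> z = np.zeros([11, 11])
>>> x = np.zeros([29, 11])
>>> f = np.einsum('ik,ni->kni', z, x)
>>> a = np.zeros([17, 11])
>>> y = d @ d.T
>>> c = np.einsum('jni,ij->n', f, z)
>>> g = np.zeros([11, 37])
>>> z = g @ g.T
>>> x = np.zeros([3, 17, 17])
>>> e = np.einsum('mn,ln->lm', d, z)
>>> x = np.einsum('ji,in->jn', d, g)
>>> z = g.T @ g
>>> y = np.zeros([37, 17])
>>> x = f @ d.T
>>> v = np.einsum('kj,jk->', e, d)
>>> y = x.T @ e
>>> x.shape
(11, 29, 3)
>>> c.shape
(29,)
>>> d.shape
(3, 11)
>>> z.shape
(37, 37)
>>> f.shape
(11, 29, 11)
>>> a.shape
(17, 11)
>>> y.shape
(3, 29, 3)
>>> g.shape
(11, 37)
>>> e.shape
(11, 3)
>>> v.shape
()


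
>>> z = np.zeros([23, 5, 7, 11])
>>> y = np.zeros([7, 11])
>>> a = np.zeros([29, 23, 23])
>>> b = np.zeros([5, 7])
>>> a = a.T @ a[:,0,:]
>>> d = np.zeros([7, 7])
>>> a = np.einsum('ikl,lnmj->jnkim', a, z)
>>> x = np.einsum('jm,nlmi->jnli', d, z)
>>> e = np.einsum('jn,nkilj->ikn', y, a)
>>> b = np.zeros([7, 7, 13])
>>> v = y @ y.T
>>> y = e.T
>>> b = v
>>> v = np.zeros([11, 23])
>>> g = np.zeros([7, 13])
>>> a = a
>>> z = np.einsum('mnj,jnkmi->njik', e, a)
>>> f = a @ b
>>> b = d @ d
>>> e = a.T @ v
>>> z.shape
(5, 11, 7, 23)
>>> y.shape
(11, 5, 23)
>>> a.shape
(11, 5, 23, 23, 7)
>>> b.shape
(7, 7)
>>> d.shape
(7, 7)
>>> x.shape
(7, 23, 5, 11)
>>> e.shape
(7, 23, 23, 5, 23)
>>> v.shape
(11, 23)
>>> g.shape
(7, 13)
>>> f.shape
(11, 5, 23, 23, 7)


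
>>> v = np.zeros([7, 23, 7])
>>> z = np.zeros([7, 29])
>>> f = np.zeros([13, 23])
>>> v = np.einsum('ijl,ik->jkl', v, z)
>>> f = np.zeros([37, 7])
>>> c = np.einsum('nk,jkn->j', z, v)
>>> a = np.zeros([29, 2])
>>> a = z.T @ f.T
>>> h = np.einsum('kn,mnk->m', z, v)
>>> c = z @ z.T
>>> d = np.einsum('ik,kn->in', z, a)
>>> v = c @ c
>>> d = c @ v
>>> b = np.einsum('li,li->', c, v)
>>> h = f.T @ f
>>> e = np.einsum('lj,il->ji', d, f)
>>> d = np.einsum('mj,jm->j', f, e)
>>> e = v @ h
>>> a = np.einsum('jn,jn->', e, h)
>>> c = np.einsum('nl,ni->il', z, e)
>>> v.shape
(7, 7)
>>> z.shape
(7, 29)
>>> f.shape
(37, 7)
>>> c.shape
(7, 29)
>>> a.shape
()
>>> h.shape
(7, 7)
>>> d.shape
(7,)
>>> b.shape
()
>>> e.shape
(7, 7)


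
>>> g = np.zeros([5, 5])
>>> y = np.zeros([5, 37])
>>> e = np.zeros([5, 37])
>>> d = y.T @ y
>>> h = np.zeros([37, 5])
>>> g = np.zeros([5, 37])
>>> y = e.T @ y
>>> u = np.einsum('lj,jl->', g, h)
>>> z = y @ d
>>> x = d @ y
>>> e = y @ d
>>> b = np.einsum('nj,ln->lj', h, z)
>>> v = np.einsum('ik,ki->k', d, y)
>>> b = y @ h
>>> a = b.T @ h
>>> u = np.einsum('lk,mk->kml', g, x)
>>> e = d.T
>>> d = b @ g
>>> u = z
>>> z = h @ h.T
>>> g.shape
(5, 37)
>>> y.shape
(37, 37)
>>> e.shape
(37, 37)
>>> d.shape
(37, 37)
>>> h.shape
(37, 5)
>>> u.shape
(37, 37)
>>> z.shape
(37, 37)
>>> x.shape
(37, 37)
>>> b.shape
(37, 5)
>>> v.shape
(37,)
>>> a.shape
(5, 5)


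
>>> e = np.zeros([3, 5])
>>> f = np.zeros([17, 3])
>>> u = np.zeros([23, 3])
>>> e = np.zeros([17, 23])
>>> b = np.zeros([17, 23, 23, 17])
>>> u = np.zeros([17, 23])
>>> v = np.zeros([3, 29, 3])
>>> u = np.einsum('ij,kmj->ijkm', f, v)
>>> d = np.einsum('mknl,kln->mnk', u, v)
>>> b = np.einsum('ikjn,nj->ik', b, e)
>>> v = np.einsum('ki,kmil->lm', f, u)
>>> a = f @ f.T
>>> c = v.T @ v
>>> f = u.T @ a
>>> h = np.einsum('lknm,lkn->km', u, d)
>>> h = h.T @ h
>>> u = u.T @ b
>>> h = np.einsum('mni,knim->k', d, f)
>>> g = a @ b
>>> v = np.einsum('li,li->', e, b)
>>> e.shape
(17, 23)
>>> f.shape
(29, 3, 3, 17)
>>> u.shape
(29, 3, 3, 23)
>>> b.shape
(17, 23)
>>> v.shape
()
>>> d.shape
(17, 3, 3)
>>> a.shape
(17, 17)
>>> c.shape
(3, 3)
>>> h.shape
(29,)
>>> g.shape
(17, 23)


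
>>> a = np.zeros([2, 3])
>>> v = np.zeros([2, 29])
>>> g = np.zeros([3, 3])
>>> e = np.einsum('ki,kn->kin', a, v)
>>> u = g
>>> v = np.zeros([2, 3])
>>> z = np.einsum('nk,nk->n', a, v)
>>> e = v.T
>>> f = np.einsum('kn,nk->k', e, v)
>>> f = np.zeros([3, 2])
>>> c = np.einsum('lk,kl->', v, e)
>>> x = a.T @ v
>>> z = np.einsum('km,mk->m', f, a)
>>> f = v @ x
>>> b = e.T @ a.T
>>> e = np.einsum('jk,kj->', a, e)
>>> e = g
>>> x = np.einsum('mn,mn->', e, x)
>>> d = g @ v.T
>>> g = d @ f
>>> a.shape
(2, 3)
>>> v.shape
(2, 3)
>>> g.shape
(3, 3)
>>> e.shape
(3, 3)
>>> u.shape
(3, 3)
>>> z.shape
(2,)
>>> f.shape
(2, 3)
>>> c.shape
()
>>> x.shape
()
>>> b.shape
(2, 2)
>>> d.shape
(3, 2)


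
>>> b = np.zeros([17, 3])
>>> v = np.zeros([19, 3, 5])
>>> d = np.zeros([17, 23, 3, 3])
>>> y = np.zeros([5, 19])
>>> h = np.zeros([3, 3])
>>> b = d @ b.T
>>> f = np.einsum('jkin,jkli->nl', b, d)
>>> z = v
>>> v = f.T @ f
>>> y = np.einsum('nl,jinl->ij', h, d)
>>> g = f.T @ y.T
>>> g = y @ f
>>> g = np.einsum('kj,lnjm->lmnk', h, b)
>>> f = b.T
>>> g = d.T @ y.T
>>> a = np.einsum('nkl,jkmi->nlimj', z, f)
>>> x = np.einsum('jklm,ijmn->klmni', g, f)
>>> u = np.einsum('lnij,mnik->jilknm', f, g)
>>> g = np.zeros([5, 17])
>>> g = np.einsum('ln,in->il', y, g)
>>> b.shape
(17, 23, 3, 17)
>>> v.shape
(3, 3)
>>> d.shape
(17, 23, 3, 3)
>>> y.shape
(23, 17)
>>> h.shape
(3, 3)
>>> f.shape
(17, 3, 23, 17)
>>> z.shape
(19, 3, 5)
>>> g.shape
(5, 23)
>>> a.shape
(19, 5, 17, 23, 17)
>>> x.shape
(3, 23, 23, 17, 17)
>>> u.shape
(17, 23, 17, 23, 3, 3)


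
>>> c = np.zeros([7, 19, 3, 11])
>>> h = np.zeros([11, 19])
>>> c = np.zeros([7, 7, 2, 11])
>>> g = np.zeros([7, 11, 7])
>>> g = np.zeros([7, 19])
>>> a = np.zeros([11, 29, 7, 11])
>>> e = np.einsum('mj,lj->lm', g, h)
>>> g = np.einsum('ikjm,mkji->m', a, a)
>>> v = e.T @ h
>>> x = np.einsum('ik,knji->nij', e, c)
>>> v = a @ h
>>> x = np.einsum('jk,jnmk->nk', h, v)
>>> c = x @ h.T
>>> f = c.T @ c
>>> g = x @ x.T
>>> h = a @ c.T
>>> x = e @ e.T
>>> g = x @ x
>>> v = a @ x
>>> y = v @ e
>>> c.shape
(29, 11)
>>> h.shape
(11, 29, 7, 29)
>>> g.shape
(11, 11)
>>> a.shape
(11, 29, 7, 11)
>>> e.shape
(11, 7)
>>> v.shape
(11, 29, 7, 11)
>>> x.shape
(11, 11)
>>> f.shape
(11, 11)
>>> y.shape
(11, 29, 7, 7)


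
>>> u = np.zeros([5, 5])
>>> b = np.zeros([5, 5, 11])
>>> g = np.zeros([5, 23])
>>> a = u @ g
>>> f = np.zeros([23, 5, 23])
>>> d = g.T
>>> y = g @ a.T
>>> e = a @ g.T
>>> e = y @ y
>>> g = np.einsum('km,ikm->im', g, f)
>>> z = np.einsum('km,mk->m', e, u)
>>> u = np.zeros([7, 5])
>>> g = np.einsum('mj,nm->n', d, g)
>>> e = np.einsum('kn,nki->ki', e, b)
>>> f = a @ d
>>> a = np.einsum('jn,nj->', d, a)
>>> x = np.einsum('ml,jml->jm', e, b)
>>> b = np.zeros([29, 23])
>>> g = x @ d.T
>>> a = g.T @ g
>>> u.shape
(7, 5)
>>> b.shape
(29, 23)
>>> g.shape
(5, 23)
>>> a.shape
(23, 23)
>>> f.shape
(5, 5)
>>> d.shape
(23, 5)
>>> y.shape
(5, 5)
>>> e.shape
(5, 11)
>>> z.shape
(5,)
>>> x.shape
(5, 5)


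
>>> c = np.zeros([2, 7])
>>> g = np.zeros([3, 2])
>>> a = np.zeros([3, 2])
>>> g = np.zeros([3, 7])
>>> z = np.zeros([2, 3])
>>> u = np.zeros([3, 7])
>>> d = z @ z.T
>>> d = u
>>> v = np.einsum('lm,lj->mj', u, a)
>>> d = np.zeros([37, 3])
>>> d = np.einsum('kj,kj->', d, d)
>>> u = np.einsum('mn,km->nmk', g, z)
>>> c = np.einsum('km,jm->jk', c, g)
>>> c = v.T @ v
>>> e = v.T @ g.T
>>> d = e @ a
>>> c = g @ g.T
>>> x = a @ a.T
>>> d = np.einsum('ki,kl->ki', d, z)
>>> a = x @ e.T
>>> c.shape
(3, 3)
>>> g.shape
(3, 7)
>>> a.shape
(3, 2)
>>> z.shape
(2, 3)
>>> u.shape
(7, 3, 2)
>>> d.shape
(2, 2)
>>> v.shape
(7, 2)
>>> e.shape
(2, 3)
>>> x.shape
(3, 3)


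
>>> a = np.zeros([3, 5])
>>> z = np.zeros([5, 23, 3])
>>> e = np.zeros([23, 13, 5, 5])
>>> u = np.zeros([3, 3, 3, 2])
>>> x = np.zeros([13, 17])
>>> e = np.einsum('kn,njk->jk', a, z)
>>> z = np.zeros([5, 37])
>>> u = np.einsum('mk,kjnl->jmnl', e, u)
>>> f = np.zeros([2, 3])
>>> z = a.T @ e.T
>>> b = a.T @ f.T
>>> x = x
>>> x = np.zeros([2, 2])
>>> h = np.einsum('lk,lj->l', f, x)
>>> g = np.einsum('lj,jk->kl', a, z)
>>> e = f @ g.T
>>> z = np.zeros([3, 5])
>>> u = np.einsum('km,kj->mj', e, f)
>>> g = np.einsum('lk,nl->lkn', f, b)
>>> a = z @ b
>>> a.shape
(3, 2)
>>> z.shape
(3, 5)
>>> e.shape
(2, 23)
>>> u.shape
(23, 3)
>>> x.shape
(2, 2)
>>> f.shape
(2, 3)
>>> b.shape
(5, 2)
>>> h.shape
(2,)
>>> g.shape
(2, 3, 5)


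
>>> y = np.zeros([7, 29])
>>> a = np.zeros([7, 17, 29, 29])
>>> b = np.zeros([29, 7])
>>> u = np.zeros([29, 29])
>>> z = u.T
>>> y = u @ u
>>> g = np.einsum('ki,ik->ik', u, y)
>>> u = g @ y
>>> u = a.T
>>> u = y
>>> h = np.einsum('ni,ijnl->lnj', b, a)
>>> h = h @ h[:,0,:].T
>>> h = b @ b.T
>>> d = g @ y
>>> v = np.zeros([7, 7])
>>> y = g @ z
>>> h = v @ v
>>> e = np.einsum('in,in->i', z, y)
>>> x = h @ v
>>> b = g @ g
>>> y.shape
(29, 29)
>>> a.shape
(7, 17, 29, 29)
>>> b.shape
(29, 29)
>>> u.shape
(29, 29)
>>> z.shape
(29, 29)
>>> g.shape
(29, 29)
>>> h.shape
(7, 7)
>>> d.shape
(29, 29)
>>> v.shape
(7, 7)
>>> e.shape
(29,)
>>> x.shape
(7, 7)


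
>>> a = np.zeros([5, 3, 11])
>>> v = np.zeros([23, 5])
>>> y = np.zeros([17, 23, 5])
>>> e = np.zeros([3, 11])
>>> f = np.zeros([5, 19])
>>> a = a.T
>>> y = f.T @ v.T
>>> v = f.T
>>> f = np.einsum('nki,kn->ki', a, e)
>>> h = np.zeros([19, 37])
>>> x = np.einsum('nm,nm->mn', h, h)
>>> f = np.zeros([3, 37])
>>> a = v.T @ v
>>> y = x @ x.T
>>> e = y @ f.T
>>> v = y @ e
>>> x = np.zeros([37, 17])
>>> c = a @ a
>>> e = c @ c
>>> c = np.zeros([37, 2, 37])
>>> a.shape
(5, 5)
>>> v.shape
(37, 3)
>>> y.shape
(37, 37)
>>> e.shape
(5, 5)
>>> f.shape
(3, 37)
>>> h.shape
(19, 37)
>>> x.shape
(37, 17)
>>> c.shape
(37, 2, 37)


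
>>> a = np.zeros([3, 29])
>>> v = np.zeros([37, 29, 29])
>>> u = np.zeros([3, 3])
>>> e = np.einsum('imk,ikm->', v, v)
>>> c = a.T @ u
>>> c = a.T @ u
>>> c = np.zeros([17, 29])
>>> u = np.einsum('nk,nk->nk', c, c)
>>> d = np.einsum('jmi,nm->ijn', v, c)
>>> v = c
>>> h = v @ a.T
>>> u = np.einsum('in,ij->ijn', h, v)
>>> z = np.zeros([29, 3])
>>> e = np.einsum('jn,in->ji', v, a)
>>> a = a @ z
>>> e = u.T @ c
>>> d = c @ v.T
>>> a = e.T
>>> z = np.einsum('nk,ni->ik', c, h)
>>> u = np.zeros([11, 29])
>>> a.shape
(29, 29, 3)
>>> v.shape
(17, 29)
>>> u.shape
(11, 29)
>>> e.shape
(3, 29, 29)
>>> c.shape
(17, 29)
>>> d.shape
(17, 17)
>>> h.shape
(17, 3)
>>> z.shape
(3, 29)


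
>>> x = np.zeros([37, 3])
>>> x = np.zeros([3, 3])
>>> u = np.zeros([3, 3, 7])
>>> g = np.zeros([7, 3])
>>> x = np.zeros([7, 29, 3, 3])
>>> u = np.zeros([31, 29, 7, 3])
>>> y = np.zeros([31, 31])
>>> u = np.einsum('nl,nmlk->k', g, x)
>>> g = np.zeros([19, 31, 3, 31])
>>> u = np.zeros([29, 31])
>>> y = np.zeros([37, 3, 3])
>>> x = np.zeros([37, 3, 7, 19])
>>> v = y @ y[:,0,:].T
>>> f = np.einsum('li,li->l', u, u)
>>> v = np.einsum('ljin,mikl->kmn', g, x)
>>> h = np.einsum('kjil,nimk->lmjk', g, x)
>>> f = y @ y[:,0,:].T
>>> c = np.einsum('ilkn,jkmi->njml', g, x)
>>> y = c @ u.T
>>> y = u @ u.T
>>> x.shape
(37, 3, 7, 19)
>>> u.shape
(29, 31)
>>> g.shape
(19, 31, 3, 31)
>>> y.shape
(29, 29)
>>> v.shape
(7, 37, 31)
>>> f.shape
(37, 3, 37)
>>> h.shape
(31, 7, 31, 19)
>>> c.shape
(31, 37, 7, 31)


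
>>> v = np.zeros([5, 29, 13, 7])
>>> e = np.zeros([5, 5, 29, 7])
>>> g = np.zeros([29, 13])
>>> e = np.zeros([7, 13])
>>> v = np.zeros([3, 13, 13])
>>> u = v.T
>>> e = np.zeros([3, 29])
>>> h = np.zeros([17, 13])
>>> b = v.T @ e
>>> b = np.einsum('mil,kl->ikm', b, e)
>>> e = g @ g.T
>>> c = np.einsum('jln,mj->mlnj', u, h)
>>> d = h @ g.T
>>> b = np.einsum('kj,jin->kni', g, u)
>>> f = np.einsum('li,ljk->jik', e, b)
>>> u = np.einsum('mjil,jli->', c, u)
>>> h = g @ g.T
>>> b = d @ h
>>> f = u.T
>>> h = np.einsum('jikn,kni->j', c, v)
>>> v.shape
(3, 13, 13)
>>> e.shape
(29, 29)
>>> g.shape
(29, 13)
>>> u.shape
()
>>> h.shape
(17,)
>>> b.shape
(17, 29)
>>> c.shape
(17, 13, 3, 13)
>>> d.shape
(17, 29)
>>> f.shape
()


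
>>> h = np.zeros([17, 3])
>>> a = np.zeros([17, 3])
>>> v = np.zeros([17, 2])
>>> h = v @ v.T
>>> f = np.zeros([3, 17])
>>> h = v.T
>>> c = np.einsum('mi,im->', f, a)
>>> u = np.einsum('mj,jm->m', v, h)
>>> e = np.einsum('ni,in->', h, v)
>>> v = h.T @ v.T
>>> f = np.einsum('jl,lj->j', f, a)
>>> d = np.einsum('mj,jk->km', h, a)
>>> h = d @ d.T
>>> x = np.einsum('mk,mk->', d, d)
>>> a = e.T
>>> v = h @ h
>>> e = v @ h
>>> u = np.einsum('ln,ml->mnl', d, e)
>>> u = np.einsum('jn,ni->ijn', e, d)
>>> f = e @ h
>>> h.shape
(3, 3)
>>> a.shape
()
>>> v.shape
(3, 3)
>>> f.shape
(3, 3)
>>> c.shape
()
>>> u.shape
(2, 3, 3)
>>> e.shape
(3, 3)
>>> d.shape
(3, 2)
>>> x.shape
()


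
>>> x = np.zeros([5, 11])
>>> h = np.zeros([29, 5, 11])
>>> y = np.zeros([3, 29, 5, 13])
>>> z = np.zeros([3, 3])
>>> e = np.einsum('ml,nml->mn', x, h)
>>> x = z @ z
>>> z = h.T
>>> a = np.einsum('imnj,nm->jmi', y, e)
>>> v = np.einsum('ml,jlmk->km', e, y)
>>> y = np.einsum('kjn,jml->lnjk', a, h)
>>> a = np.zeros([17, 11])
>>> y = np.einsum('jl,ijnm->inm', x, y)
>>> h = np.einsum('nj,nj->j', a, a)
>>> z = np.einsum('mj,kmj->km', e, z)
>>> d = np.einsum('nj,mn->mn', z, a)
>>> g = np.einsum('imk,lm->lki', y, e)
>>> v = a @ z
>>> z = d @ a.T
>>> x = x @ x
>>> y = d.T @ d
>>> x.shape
(3, 3)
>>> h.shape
(11,)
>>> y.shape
(11, 11)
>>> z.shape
(17, 17)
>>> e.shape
(5, 29)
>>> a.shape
(17, 11)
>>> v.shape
(17, 5)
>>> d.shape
(17, 11)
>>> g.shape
(5, 13, 11)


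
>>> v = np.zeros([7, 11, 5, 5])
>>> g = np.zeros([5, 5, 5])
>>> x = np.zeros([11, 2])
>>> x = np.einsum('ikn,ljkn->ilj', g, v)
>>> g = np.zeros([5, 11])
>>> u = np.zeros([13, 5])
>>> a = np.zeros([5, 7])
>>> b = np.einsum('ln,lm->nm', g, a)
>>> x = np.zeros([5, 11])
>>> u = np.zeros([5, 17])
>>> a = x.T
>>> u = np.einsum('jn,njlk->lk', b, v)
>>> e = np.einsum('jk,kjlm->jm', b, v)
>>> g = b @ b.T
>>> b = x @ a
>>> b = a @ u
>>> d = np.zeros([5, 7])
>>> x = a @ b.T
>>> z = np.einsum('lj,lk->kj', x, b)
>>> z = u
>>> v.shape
(7, 11, 5, 5)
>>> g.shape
(11, 11)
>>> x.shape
(11, 11)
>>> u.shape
(5, 5)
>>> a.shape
(11, 5)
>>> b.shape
(11, 5)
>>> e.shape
(11, 5)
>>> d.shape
(5, 7)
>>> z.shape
(5, 5)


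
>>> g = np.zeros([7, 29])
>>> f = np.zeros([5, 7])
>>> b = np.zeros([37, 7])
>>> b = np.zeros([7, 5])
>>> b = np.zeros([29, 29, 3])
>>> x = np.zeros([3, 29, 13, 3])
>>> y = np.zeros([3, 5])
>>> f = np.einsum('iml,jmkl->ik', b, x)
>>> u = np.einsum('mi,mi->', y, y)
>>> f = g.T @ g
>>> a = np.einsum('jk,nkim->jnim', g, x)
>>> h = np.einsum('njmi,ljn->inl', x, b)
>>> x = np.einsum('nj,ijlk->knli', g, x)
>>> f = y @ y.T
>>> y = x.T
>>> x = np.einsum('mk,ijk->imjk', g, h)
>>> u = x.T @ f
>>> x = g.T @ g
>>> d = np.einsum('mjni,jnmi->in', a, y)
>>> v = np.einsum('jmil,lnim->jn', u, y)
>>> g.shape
(7, 29)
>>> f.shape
(3, 3)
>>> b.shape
(29, 29, 3)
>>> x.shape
(29, 29)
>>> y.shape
(3, 13, 7, 3)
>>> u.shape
(29, 3, 7, 3)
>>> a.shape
(7, 3, 13, 3)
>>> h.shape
(3, 3, 29)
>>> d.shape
(3, 13)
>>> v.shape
(29, 13)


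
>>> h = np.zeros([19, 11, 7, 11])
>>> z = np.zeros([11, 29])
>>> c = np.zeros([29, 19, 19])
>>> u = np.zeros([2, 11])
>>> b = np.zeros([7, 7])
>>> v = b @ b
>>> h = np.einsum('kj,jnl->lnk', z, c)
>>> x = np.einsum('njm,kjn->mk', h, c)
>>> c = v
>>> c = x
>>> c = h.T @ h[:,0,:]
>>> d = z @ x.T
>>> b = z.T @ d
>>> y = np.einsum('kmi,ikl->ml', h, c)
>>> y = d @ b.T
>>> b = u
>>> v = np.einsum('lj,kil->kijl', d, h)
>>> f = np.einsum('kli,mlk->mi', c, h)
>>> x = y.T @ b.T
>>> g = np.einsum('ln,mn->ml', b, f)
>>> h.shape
(19, 19, 11)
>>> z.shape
(11, 29)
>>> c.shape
(11, 19, 11)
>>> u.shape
(2, 11)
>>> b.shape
(2, 11)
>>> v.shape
(19, 19, 11, 11)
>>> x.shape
(29, 2)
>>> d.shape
(11, 11)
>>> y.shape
(11, 29)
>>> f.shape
(19, 11)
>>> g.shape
(19, 2)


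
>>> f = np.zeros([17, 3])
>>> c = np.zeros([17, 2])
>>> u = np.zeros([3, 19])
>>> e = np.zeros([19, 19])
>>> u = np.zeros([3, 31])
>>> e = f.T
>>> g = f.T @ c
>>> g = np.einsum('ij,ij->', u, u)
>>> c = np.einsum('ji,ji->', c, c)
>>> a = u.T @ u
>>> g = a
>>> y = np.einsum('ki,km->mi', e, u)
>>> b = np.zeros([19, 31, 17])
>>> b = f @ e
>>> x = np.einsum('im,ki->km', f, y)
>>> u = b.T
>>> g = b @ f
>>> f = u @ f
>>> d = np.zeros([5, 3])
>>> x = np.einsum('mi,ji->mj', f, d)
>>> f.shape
(17, 3)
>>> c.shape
()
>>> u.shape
(17, 17)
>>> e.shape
(3, 17)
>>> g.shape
(17, 3)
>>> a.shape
(31, 31)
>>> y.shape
(31, 17)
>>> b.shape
(17, 17)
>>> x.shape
(17, 5)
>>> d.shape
(5, 3)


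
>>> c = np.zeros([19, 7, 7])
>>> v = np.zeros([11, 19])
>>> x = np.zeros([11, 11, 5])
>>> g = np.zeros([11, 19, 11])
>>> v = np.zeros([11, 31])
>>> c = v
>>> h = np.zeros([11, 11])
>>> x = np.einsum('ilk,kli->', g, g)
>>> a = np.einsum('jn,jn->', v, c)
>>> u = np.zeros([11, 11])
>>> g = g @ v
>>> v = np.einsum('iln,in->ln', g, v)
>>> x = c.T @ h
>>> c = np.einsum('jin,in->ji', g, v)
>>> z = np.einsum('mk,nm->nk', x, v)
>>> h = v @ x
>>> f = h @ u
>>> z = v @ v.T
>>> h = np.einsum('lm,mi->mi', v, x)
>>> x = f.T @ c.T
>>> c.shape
(11, 19)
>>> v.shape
(19, 31)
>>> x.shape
(11, 11)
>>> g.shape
(11, 19, 31)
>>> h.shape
(31, 11)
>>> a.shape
()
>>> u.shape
(11, 11)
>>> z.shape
(19, 19)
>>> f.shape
(19, 11)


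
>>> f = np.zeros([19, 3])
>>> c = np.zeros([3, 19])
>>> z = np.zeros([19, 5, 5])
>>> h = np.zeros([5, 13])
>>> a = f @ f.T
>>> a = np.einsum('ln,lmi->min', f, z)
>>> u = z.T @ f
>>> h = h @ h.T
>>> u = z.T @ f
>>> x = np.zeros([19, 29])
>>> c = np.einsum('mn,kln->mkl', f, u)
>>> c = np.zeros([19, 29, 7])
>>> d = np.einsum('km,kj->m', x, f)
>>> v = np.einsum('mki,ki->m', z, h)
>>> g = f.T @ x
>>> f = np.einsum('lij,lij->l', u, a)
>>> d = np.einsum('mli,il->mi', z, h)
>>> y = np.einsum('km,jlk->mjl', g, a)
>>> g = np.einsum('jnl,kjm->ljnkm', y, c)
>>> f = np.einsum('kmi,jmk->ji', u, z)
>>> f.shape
(19, 3)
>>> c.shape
(19, 29, 7)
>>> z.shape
(19, 5, 5)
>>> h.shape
(5, 5)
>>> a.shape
(5, 5, 3)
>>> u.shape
(5, 5, 3)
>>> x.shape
(19, 29)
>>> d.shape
(19, 5)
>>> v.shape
(19,)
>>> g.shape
(5, 29, 5, 19, 7)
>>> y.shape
(29, 5, 5)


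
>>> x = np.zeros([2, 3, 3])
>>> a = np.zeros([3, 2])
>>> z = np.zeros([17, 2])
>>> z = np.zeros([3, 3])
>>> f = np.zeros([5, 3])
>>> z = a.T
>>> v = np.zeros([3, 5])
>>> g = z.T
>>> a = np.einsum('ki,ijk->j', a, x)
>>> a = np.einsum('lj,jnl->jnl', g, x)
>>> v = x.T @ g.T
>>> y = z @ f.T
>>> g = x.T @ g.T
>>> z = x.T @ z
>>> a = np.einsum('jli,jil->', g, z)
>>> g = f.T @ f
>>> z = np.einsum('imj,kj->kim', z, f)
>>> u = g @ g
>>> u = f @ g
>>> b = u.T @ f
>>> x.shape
(2, 3, 3)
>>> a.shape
()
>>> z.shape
(5, 3, 3)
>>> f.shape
(5, 3)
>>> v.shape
(3, 3, 3)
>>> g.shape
(3, 3)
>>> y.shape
(2, 5)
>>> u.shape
(5, 3)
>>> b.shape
(3, 3)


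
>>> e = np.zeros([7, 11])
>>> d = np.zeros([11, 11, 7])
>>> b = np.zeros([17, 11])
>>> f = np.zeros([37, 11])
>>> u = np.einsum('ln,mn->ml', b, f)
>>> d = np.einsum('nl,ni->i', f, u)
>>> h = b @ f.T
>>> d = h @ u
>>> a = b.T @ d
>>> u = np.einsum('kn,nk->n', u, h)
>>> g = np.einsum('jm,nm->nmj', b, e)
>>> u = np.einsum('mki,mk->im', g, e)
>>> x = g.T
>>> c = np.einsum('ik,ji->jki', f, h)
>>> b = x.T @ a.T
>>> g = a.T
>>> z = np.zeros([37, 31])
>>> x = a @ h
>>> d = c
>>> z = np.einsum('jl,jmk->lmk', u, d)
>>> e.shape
(7, 11)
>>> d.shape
(17, 11, 37)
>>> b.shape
(7, 11, 11)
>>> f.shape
(37, 11)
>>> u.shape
(17, 7)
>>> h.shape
(17, 37)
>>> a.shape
(11, 17)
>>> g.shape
(17, 11)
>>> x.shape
(11, 37)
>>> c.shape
(17, 11, 37)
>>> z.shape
(7, 11, 37)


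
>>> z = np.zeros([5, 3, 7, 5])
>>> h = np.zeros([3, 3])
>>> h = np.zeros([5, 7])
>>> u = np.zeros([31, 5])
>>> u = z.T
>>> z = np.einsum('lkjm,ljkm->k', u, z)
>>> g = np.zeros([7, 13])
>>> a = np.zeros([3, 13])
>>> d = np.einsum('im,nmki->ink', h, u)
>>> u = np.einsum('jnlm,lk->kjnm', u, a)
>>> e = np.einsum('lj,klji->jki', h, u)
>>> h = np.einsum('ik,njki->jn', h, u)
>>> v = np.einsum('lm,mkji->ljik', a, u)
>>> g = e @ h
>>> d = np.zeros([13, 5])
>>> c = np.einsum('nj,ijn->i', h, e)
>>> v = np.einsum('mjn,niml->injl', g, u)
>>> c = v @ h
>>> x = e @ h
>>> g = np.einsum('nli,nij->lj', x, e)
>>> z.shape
(7,)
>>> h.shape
(5, 13)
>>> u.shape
(13, 5, 7, 5)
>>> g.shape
(13, 5)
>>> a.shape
(3, 13)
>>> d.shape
(13, 5)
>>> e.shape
(7, 13, 5)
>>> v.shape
(5, 13, 13, 5)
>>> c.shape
(5, 13, 13, 13)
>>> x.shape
(7, 13, 13)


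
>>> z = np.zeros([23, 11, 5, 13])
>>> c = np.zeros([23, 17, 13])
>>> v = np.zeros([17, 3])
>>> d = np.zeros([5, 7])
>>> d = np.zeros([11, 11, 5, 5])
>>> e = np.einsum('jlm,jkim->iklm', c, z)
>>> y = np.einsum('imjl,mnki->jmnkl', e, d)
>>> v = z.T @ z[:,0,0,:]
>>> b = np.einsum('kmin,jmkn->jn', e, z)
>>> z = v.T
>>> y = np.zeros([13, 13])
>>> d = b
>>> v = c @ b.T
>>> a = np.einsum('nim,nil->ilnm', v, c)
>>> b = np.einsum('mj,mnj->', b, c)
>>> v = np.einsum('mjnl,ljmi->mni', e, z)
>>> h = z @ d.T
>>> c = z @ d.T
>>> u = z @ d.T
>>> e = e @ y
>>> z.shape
(13, 11, 5, 13)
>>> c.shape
(13, 11, 5, 23)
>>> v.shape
(5, 17, 13)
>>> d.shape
(23, 13)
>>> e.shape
(5, 11, 17, 13)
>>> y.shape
(13, 13)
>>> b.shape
()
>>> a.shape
(17, 13, 23, 23)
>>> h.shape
(13, 11, 5, 23)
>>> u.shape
(13, 11, 5, 23)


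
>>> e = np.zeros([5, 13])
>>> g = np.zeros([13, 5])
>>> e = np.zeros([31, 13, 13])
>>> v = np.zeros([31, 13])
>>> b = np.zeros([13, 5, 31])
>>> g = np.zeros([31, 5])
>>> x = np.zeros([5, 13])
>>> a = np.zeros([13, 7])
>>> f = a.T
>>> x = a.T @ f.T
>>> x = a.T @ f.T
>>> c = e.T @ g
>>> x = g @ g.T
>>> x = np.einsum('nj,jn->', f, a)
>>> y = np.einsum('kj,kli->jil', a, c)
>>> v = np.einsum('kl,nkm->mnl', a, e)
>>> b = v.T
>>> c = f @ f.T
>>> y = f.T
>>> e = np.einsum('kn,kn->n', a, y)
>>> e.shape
(7,)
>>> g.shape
(31, 5)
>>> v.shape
(13, 31, 7)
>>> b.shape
(7, 31, 13)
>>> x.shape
()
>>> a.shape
(13, 7)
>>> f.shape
(7, 13)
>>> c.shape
(7, 7)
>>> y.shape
(13, 7)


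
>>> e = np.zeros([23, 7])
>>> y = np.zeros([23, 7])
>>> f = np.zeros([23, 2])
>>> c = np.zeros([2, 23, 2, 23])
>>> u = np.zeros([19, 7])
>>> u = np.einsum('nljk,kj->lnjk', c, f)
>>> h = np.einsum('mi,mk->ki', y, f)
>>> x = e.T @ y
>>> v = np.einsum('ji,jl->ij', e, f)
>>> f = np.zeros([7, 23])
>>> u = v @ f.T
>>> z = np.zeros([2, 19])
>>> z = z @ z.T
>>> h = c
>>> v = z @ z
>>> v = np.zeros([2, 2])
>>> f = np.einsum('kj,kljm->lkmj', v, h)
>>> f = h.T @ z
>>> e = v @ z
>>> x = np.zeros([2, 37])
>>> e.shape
(2, 2)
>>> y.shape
(23, 7)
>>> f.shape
(23, 2, 23, 2)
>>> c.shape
(2, 23, 2, 23)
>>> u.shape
(7, 7)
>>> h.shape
(2, 23, 2, 23)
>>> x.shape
(2, 37)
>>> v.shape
(2, 2)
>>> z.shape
(2, 2)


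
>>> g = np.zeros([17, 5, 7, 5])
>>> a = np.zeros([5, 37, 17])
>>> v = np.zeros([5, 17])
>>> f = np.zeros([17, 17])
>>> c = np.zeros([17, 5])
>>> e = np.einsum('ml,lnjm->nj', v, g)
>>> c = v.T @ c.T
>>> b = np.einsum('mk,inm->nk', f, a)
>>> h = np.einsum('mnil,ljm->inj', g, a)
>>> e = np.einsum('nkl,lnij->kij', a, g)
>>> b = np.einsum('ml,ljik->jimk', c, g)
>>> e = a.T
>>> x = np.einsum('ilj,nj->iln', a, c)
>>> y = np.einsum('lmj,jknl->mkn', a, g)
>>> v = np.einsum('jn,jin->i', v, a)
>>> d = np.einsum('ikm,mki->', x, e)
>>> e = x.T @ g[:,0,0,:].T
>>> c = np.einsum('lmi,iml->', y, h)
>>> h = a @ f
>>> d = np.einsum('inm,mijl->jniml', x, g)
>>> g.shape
(17, 5, 7, 5)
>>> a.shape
(5, 37, 17)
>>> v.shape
(37,)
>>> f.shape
(17, 17)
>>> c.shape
()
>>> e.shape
(17, 37, 17)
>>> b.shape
(5, 7, 17, 5)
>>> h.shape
(5, 37, 17)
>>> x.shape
(5, 37, 17)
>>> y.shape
(37, 5, 7)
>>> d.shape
(7, 37, 5, 17, 5)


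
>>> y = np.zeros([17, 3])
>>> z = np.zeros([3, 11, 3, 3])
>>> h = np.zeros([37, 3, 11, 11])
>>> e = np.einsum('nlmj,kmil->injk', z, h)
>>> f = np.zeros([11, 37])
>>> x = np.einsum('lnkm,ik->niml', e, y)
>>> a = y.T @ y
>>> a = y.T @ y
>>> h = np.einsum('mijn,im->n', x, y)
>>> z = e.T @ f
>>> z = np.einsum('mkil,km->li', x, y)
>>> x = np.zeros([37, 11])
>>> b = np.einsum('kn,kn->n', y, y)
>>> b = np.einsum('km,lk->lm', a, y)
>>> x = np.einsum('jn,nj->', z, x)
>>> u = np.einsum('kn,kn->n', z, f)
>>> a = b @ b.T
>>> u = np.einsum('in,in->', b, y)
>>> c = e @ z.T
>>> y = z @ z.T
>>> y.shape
(11, 11)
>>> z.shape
(11, 37)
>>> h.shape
(11,)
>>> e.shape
(11, 3, 3, 37)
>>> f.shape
(11, 37)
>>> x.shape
()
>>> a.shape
(17, 17)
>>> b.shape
(17, 3)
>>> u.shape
()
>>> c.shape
(11, 3, 3, 11)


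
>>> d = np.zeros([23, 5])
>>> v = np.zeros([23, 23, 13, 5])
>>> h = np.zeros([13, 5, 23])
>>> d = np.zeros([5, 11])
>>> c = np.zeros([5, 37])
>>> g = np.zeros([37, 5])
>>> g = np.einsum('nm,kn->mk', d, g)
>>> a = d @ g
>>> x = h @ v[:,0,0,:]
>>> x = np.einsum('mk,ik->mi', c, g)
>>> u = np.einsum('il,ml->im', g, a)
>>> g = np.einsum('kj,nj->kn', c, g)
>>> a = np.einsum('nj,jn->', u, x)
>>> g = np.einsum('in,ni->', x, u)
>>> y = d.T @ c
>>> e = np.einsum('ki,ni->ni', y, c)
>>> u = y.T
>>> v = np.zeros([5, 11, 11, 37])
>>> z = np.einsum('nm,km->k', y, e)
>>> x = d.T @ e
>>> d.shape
(5, 11)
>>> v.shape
(5, 11, 11, 37)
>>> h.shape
(13, 5, 23)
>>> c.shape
(5, 37)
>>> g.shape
()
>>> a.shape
()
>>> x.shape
(11, 37)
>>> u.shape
(37, 11)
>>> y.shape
(11, 37)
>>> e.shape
(5, 37)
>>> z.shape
(5,)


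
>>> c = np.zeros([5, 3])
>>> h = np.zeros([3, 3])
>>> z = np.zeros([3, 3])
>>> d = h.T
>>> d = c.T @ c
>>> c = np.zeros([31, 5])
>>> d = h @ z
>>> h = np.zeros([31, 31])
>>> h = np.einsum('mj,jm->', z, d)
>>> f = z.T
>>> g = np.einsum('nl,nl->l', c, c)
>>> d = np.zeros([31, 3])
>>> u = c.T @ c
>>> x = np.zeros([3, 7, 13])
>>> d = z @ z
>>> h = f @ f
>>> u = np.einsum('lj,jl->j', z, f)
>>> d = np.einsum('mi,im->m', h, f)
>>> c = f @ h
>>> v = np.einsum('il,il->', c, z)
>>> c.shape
(3, 3)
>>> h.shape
(3, 3)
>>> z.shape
(3, 3)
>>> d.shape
(3,)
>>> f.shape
(3, 3)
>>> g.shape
(5,)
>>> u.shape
(3,)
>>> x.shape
(3, 7, 13)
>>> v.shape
()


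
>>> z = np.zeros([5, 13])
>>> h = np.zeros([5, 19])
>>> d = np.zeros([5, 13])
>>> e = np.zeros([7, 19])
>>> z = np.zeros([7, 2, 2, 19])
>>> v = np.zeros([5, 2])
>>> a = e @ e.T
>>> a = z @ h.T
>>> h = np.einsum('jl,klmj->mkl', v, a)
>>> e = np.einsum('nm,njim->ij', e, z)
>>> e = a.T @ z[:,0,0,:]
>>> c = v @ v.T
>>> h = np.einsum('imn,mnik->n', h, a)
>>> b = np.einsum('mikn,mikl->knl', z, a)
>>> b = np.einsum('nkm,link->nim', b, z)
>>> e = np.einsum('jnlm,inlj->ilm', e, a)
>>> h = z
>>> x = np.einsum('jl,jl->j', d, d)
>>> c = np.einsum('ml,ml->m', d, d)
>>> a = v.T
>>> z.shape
(7, 2, 2, 19)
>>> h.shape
(7, 2, 2, 19)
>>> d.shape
(5, 13)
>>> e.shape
(7, 2, 19)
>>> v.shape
(5, 2)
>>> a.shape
(2, 5)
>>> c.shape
(5,)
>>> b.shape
(2, 2, 5)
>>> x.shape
(5,)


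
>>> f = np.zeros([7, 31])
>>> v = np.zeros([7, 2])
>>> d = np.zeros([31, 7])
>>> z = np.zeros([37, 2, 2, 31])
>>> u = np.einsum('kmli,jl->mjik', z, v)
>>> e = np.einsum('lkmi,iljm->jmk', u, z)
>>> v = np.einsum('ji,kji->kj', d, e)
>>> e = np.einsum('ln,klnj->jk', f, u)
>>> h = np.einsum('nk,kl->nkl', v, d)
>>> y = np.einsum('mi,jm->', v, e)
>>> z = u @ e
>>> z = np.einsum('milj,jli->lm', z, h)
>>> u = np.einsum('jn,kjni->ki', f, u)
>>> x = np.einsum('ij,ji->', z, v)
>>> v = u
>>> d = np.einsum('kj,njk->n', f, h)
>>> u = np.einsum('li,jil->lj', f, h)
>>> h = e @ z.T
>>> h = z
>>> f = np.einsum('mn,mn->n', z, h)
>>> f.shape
(2,)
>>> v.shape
(2, 37)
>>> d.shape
(2,)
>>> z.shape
(31, 2)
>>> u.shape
(7, 2)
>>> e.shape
(37, 2)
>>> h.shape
(31, 2)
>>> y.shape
()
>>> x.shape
()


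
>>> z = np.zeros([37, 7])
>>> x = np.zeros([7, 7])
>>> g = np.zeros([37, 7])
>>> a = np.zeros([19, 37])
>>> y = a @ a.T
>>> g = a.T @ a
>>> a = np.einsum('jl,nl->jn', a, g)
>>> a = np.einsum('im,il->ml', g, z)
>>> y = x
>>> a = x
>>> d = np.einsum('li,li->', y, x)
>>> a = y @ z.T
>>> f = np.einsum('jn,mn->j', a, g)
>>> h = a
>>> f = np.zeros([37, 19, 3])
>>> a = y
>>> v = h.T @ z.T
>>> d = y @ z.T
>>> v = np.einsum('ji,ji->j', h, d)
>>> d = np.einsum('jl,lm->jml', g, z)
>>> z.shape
(37, 7)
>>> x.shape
(7, 7)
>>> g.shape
(37, 37)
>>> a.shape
(7, 7)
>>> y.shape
(7, 7)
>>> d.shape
(37, 7, 37)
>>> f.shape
(37, 19, 3)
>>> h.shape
(7, 37)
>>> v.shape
(7,)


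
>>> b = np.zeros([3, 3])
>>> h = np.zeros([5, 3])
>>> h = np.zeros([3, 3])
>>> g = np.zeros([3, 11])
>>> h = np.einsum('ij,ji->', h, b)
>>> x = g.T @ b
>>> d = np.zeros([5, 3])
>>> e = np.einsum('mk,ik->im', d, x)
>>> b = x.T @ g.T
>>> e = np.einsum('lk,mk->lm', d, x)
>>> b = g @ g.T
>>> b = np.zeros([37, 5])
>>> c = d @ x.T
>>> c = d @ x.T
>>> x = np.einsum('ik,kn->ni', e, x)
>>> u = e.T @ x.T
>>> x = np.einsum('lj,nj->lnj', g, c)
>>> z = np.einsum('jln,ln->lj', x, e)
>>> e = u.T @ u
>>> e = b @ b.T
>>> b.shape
(37, 5)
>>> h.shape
()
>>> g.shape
(3, 11)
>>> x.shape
(3, 5, 11)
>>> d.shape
(5, 3)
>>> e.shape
(37, 37)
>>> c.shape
(5, 11)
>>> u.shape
(11, 3)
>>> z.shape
(5, 3)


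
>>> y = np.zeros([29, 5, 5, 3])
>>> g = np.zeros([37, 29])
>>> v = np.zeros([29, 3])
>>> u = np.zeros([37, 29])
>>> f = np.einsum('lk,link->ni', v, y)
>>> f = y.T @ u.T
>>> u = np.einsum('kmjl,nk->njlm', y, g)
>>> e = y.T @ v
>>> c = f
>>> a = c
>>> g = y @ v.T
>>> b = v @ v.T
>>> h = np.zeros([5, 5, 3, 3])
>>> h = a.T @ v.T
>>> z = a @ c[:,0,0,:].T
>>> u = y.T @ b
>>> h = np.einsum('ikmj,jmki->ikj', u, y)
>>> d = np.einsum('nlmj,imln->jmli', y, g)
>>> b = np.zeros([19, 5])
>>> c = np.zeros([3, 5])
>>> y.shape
(29, 5, 5, 3)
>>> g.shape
(29, 5, 5, 29)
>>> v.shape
(29, 3)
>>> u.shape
(3, 5, 5, 29)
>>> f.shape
(3, 5, 5, 37)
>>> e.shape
(3, 5, 5, 3)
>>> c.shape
(3, 5)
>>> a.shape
(3, 5, 5, 37)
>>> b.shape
(19, 5)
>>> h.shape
(3, 5, 29)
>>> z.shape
(3, 5, 5, 3)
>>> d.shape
(3, 5, 5, 29)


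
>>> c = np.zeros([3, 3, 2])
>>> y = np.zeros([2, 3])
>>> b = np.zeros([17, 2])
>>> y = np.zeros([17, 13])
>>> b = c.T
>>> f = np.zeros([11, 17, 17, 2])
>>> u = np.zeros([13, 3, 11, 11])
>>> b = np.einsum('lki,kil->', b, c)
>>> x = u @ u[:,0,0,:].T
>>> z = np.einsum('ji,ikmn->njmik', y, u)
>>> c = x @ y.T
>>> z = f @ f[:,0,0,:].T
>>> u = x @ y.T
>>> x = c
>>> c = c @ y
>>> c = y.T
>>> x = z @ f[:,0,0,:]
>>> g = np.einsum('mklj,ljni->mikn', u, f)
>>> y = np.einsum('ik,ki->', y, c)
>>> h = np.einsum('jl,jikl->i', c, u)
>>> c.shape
(13, 17)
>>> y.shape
()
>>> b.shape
()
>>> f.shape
(11, 17, 17, 2)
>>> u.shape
(13, 3, 11, 17)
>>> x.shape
(11, 17, 17, 2)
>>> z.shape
(11, 17, 17, 11)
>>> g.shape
(13, 2, 3, 17)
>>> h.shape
(3,)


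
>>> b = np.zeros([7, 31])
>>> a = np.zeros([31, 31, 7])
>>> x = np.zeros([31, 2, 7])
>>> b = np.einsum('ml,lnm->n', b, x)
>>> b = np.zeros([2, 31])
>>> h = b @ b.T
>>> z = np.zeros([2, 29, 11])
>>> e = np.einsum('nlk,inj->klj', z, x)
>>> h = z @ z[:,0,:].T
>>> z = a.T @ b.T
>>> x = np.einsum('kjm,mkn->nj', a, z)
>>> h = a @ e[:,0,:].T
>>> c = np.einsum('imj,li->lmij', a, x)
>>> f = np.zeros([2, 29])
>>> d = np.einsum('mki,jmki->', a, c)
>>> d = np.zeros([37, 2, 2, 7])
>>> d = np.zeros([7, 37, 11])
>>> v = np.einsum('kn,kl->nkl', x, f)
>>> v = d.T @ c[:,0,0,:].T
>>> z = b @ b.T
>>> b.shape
(2, 31)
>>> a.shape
(31, 31, 7)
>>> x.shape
(2, 31)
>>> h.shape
(31, 31, 11)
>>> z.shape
(2, 2)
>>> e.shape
(11, 29, 7)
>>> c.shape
(2, 31, 31, 7)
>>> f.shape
(2, 29)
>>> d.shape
(7, 37, 11)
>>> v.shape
(11, 37, 2)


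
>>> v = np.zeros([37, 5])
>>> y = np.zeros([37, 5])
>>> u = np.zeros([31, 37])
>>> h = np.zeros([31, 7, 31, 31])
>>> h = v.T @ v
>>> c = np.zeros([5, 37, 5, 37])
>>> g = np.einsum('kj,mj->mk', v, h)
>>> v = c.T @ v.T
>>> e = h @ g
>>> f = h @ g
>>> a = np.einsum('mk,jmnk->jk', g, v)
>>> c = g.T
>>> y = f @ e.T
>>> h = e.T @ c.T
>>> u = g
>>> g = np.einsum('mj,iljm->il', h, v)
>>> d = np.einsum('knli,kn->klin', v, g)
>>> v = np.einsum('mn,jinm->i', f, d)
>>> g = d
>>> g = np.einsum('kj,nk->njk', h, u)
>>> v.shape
(37,)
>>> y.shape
(5, 5)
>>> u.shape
(5, 37)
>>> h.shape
(37, 37)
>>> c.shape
(37, 5)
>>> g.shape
(5, 37, 37)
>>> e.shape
(5, 37)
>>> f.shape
(5, 37)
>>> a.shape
(37, 37)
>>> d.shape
(37, 37, 37, 5)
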